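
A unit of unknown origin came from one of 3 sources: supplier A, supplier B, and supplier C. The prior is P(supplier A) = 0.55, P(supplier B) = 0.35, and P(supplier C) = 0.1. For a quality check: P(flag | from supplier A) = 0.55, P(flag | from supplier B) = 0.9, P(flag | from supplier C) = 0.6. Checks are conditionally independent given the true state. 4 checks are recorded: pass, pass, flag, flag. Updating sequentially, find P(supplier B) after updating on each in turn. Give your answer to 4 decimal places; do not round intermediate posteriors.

Apply Bayes' rule sequentially, carrying P(supplier B) forward.
After 'pass': normaliser = 0.45·0.5500 + 0.1·0.3500 + 0.4·0.1000; P(supplier A) ≈ 0.7674, P(supplier B) ≈ 0.1085, P(supplier C) ≈ 0.1240
After 'pass': normaliser = 0.45·0.7674 + 0.1·0.1085 + 0.4·0.1240; P(supplier A) ≈ 0.8510, P(supplier B) ≈ 0.0267, P(supplier C) ≈ 0.1223
After 'flag': normaliser = 0.55·0.8510 + 0.9·0.0267 + 0.6·0.1223; P(supplier A) ≈ 0.8277, P(supplier B) ≈ 0.0426, P(supplier C) ≈ 0.1297
After 'flag': normaliser = 0.55·0.8277 + 0.9·0.0426 + 0.6·0.1297; P(supplier A) ≈ 0.7967, P(supplier B) ≈ 0.0670, P(supplier C) ≈ 0.1362

0.0670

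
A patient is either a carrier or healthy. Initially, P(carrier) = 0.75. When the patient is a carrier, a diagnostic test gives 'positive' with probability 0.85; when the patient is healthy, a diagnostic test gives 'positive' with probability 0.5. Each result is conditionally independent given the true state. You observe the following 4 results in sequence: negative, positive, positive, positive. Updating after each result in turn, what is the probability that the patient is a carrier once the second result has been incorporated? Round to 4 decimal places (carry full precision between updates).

0.6047

After 'negative': P(carrier) = 0.15·0.7500 / (0.15·0.7500 + 0.5·0.2500) ≈ 0.4737
After 'positive': P(carrier) = 0.85·0.4737 / (0.85·0.4737 + 0.5·0.5263) ≈ 0.6047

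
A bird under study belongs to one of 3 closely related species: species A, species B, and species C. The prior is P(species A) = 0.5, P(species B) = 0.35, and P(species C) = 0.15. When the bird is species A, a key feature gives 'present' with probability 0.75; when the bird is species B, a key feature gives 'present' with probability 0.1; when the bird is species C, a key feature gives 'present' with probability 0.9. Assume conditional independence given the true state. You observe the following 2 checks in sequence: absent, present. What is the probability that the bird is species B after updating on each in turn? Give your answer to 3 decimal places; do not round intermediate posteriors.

0.227

After 'absent': normaliser = 0.25·0.5000 + 0.9·0.3500 + 0.1·0.1500; P(species A) ≈ 0.2747, P(species B) ≈ 0.6923, P(species C) ≈ 0.0330
After 'present': normaliser = 0.75·0.2747 + 0.1·0.6923 + 0.9·0.0330; P(species A) ≈ 0.6757, P(species B) ≈ 0.2270, P(species C) ≈ 0.0973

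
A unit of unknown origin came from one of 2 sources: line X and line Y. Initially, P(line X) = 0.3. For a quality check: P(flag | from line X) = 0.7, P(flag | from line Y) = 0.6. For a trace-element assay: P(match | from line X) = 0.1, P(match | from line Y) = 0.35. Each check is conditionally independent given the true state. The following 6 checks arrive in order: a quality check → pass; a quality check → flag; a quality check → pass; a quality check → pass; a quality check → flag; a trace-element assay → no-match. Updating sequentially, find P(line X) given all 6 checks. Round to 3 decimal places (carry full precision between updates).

After a quality check='pass': P(line X) = 0.3·0.3000 / (0.3·0.3000 + 0.4·0.7000) ≈ 0.2432
After a quality check='flag': P(line X) = 0.7·0.2432 / (0.7·0.2432 + 0.6·0.7568) ≈ 0.2727
After a quality check='pass': P(line X) = 0.3·0.2727 / (0.3·0.2727 + 0.4·0.7273) ≈ 0.2195
After a quality check='pass': P(line X) = 0.3·0.2195 / (0.3·0.2195 + 0.4·0.7805) ≈ 0.1742
After a quality check='flag': P(line X) = 0.7·0.1742 / (0.7·0.1742 + 0.6·0.8258) ≈ 0.1975
After a trace-element assay='no-match': P(line X) = 0.9·0.1975 / (0.9·0.1975 + 0.65·0.8025) ≈ 0.2541

0.254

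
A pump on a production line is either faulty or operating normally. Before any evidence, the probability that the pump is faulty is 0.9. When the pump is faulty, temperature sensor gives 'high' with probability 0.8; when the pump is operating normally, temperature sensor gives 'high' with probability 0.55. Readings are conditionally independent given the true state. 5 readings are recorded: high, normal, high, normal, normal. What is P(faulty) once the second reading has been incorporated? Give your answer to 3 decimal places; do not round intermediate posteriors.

After 'high': P(faulty) = 0.8·0.9000 / (0.8·0.9000 + 0.55·0.1000) ≈ 0.9290
After 'normal': P(faulty) = 0.2·0.9290 / (0.2·0.9290 + 0.45·0.0710) ≈ 0.8533

0.853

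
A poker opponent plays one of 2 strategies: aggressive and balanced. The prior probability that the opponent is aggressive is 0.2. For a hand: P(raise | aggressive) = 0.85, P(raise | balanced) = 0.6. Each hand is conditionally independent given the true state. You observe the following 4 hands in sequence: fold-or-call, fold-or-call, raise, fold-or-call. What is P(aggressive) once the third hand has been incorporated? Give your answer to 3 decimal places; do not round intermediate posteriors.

Each posterior becomes the prior for the next update.
After 'fold-or-call': P(aggressive) = 0.15·0.2000 / (0.15·0.2000 + 0.4·0.8000) ≈ 0.0857
After 'fold-or-call': P(aggressive) = 0.15·0.0857 / (0.15·0.0857 + 0.4·0.9143) ≈ 0.0340
After 'raise': P(aggressive) = 0.85·0.0340 / (0.85·0.0340 + 0.6·0.9660) ≈ 0.0474

0.047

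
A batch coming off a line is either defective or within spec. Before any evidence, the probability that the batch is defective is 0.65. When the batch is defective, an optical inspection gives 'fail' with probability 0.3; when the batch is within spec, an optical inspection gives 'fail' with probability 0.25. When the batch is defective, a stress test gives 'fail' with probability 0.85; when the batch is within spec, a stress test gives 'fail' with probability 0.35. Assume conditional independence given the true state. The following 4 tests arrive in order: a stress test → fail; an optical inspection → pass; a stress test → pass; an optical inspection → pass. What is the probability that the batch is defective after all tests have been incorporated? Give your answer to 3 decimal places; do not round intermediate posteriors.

0.476

After a stress test='fail': P(defective) = 0.85·0.6500 / (0.85·0.6500 + 0.35·0.3500) ≈ 0.8185
After an optical inspection='pass': P(defective) = 0.7·0.8185 / (0.7·0.8185 + 0.75·0.1815) ≈ 0.8080
After a stress test='pass': P(defective) = 0.15·0.8080 / (0.15·0.8080 + 0.65·0.1920) ≈ 0.4928
After an optical inspection='pass': P(defective) = 0.7·0.4928 / (0.7·0.4928 + 0.75·0.5072) ≈ 0.4755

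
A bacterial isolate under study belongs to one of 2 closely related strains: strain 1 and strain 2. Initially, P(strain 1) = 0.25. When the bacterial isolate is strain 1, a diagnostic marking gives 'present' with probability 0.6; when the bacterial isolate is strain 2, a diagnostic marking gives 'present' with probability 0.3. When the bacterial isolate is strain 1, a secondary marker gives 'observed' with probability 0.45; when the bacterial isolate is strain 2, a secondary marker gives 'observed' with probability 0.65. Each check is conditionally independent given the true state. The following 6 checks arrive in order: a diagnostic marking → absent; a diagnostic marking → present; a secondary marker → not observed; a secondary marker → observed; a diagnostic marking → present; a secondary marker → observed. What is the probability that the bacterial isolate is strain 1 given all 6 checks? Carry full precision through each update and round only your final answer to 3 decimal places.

After a diagnostic marking='absent': P(strain 1) = 0.4·0.2500 / (0.4·0.2500 + 0.7·0.7500) ≈ 0.1600
After a diagnostic marking='present': P(strain 1) = 0.6·0.1600 / (0.6·0.1600 + 0.3·0.8400) ≈ 0.2759
After a secondary marker='not observed': P(strain 1) = 0.55·0.2759 / (0.55·0.2759 + 0.35·0.7241) ≈ 0.3745
After a secondary marker='observed': P(strain 1) = 0.45·0.3745 / (0.45·0.3745 + 0.65·0.6255) ≈ 0.2930
After a diagnostic marking='present': P(strain 1) = 0.6·0.2930 / (0.6·0.2930 + 0.3·0.7070) ≈ 0.4532
After a secondary marker='observed': P(strain 1) = 0.45·0.4532 / (0.45·0.4532 + 0.65·0.5468) ≈ 0.3646

0.365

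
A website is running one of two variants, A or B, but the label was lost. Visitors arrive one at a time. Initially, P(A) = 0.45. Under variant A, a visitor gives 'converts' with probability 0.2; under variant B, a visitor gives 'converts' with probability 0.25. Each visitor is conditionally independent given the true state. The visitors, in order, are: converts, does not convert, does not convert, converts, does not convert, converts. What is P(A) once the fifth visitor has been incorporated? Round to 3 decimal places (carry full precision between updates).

0.389

After 'converts': P(A) = 0.2·0.4500 / (0.2·0.4500 + 0.25·0.5500) ≈ 0.3956
After 'does not convert': P(A) = 0.8·0.3956 / (0.8·0.3956 + 0.75·0.6044) ≈ 0.4111
After 'does not convert': P(A) = 0.8·0.4111 / (0.8·0.4111 + 0.75·0.5889) ≈ 0.4268
After 'converts': P(A) = 0.2·0.4268 / (0.2·0.4268 + 0.25·0.5732) ≈ 0.3733
After 'does not convert': P(A) = 0.8·0.3733 / (0.8·0.3733 + 0.75·0.6267) ≈ 0.3886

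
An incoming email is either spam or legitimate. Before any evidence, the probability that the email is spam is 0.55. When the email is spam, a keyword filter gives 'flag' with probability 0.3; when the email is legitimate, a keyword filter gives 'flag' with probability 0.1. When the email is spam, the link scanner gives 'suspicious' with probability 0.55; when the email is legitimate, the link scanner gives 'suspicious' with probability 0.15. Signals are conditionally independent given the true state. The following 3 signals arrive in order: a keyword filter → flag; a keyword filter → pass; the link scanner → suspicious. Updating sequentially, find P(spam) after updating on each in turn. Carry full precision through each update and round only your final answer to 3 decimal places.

0.913

After a keyword filter='flag': P(spam) = 0.3·0.5500 / (0.3·0.5500 + 0.1·0.4500) ≈ 0.7857
After a keyword filter='pass': P(spam) = 0.7·0.7857 / (0.7·0.7857 + 0.9·0.2143) ≈ 0.7404
After the link scanner='suspicious': P(spam) = 0.55·0.7404 / (0.55·0.7404 + 0.15·0.2596) ≈ 0.9127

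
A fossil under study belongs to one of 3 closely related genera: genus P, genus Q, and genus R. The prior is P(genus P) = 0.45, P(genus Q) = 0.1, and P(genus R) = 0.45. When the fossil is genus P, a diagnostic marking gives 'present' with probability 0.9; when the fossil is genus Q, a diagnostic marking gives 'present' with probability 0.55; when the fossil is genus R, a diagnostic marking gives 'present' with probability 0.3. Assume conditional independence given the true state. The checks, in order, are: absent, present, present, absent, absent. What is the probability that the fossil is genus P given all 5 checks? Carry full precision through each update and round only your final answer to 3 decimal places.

After 'absent': normaliser = 0.1·0.4500 + 0.45·0.1000 + 0.7·0.4500; P(genus P) ≈ 0.1111, P(genus Q) ≈ 0.1111, P(genus R) ≈ 0.7778
After 'present': normaliser = 0.9·0.1111 + 0.55·0.1111 + 0.3·0.7778; P(genus P) ≈ 0.2535, P(genus Q) ≈ 0.1549, P(genus R) ≈ 0.5915
After 'present': normaliser = 0.9·0.2535 + 0.55·0.1549 + 0.3·0.5915; P(genus P) ≈ 0.4648, P(genus Q) ≈ 0.1736, P(genus R) ≈ 0.3615
After 'absent': normaliser = 0.1·0.4648 + 0.45·0.1736 + 0.7·0.3615; P(genus P) ≈ 0.1231, P(genus Q) ≈ 0.2068, P(genus R) ≈ 0.6701
After 'absent': normaliser = 0.1·0.1231 + 0.45·0.2068 + 0.7·0.6701; P(genus P) ≈ 0.0214, P(genus Q) ≈ 0.1620, P(genus R) ≈ 0.8165

0.021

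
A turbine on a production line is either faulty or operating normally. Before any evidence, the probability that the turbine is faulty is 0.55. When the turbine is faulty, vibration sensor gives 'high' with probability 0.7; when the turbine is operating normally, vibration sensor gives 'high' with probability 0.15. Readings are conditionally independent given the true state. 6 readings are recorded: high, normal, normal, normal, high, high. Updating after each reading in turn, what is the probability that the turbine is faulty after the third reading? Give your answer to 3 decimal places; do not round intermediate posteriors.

0.415

After 'high': P(faulty) = 0.7·0.5500 / (0.7·0.5500 + 0.15·0.4500) ≈ 0.8508
After 'normal': P(faulty) = 0.3·0.8508 / (0.3·0.8508 + 0.85·0.1492) ≈ 0.6681
After 'normal': P(faulty) = 0.3·0.6681 / (0.3·0.6681 + 0.85·0.3319) ≈ 0.4154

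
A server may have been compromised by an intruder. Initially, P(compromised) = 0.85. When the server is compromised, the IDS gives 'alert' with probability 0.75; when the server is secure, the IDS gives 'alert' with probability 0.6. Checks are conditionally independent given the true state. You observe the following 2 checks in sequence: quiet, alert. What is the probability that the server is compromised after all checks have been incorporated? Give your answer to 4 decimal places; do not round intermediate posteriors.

0.8157

After 'quiet': P(compromised) = 0.25·0.8500 / (0.25·0.8500 + 0.4·0.1500) ≈ 0.7798
After 'alert': P(compromised) = 0.75·0.7798 / (0.75·0.7798 + 0.6·0.2202) ≈ 0.8157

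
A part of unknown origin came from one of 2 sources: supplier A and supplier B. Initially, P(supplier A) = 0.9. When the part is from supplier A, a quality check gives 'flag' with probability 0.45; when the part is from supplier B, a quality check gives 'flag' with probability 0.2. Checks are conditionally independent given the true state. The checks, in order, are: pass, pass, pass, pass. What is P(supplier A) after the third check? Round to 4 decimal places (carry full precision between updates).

0.7452

After 'pass': P(supplier A) = 0.55·0.9000 / (0.55·0.9000 + 0.8·0.1000) ≈ 0.8609
After 'pass': P(supplier A) = 0.55·0.8609 / (0.55·0.8609 + 0.8·0.1391) ≈ 0.8097
After 'pass': P(supplier A) = 0.55·0.8097 / (0.55·0.8097 + 0.8·0.1903) ≈ 0.7452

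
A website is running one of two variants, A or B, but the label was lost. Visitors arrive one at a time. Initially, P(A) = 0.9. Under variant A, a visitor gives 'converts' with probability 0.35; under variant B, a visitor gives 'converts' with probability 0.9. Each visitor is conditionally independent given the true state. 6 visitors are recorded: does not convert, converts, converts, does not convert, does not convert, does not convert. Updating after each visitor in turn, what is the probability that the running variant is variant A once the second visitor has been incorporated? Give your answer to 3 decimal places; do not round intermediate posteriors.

After 'does not convert': P(A) = 0.65·0.9000 / (0.65·0.9000 + 0.1·0.1000) ≈ 0.9832
After 'converts': P(A) = 0.35·0.9832 / (0.35·0.9832 + 0.9·0.0168) ≈ 0.9579

0.958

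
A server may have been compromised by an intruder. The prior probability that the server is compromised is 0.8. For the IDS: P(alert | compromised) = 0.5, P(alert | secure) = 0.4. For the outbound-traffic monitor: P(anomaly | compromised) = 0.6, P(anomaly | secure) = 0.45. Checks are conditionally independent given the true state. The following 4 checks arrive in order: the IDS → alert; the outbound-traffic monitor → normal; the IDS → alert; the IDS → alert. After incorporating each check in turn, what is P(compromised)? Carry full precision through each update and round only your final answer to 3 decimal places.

0.850

After the IDS='alert': P(compromised) = 0.5·0.8000 / (0.5·0.8000 + 0.4·0.2000) ≈ 0.8333
After the outbound-traffic monitor='normal': P(compromised) = 0.4·0.8333 / (0.4·0.8333 + 0.55·0.1667) ≈ 0.7843
After the IDS='alert': P(compromised) = 0.5·0.7843 / (0.5·0.7843 + 0.4·0.2157) ≈ 0.8197
After the IDS='alert': P(compromised) = 0.5·0.8197 / (0.5·0.8197 + 0.4·0.1803) ≈ 0.8503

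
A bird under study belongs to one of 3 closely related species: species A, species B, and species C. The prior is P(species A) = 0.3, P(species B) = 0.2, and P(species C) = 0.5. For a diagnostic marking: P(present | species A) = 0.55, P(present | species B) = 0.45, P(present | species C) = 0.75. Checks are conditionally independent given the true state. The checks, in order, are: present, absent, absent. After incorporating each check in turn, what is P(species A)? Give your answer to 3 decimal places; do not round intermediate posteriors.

After 'present': normaliser = 0.55·0.3000 + 0.45·0.2000 + 0.75·0.5000; P(species A) ≈ 0.2619, P(species B) ≈ 0.1429, P(species C) ≈ 0.5952
After 'absent': normaliser = 0.45·0.2619 + 0.55·0.1429 + 0.25·0.5952; P(species A) ≈ 0.3414, P(species B) ≈ 0.2276, P(species C) ≈ 0.4310
After 'absent': normaliser = 0.45·0.3414 + 0.55·0.2276 + 0.25·0.4310; P(species A) ≈ 0.3974, P(species B) ≈ 0.3238, P(species C) ≈ 0.2788

0.397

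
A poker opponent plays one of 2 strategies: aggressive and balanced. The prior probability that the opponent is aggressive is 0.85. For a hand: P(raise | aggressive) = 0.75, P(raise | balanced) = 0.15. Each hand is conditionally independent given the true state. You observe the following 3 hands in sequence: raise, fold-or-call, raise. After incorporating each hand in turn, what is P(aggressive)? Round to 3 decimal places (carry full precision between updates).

0.977

Each posterior becomes the prior for the next update.
After 'raise': P(aggressive) = 0.75·0.8500 / (0.75·0.8500 + 0.15·0.1500) ≈ 0.9659
After 'fold-or-call': P(aggressive) = 0.25·0.9659 / (0.25·0.9659 + 0.85·0.0341) ≈ 0.8929
After 'raise': P(aggressive) = 0.75·0.8929 / (0.75·0.8929 + 0.15·0.1071) ≈ 0.9766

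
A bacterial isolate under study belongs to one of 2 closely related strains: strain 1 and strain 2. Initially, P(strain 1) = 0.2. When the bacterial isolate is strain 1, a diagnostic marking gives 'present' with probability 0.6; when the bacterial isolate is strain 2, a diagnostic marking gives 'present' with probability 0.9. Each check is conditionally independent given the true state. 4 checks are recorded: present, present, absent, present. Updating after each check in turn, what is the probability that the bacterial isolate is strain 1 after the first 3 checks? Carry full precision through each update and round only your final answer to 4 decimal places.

0.3077

Each posterior becomes the prior for the next update.
After 'present': P(strain 1) = 0.6·0.2000 / (0.6·0.2000 + 0.9·0.8000) ≈ 0.1429
After 'present': P(strain 1) = 0.6·0.1429 / (0.6·0.1429 + 0.9·0.8571) ≈ 0.1000
After 'absent': P(strain 1) = 0.4·0.1000 / (0.4·0.1000 + 0.1·0.9000) ≈ 0.3077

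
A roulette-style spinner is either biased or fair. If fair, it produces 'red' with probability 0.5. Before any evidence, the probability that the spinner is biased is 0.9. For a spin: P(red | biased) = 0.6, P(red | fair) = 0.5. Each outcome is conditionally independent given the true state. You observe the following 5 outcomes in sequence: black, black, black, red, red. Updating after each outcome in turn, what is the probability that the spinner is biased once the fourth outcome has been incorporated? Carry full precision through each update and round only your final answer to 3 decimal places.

After 'black': P(biased) = 0.4·0.9000 / (0.4·0.9000 + 0.5·0.1000) ≈ 0.8780
After 'black': P(biased) = 0.4·0.8780 / (0.4·0.8780 + 0.5·0.1220) ≈ 0.8521
After 'black': P(biased) = 0.4·0.8521 / (0.4·0.8521 + 0.5·0.1479) ≈ 0.8217
After 'red': P(biased) = 0.6·0.8217 / (0.6·0.8217 + 0.5·0.1783) ≈ 0.8469

0.847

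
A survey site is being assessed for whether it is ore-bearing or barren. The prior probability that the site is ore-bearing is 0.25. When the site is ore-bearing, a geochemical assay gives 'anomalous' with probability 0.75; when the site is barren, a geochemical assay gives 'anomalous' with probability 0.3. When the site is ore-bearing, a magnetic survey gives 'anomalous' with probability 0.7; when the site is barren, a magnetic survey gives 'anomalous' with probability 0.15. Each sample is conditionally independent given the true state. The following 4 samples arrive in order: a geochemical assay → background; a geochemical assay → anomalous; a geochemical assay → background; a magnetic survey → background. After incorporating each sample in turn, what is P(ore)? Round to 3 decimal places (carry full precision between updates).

Each posterior becomes the prior for the next update.
After a geochemical assay='background': P(ore) = 0.25·0.2500 / (0.25·0.2500 + 0.7·0.7500) ≈ 0.1064
After a geochemical assay='anomalous': P(ore) = 0.75·0.1064 / (0.75·0.1064 + 0.3·0.8936) ≈ 0.2294
After a geochemical assay='background': P(ore) = 0.25·0.2294 / (0.25·0.2294 + 0.7·0.7706) ≈ 0.0961
After a magnetic survey='background': P(ore) = 0.3·0.0961 / (0.3·0.0961 + 0.85·0.9039) ≈ 0.0362

0.036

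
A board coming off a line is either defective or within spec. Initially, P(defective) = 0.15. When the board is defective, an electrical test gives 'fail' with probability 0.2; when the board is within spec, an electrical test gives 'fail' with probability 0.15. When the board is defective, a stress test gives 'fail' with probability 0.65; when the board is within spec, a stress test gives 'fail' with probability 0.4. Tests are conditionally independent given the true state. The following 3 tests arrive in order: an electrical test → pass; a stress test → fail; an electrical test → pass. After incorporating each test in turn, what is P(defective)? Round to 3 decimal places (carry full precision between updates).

After an electrical test='pass': P(defective) = 0.8·0.1500 / (0.8·0.1500 + 0.85·0.8500) ≈ 0.1424
After a stress test='fail': P(defective) = 0.65·0.1424 / (0.65·0.1424 + 0.4·0.8576) ≈ 0.2125
After an electrical test='pass': P(defective) = 0.8·0.2125 / (0.8·0.2125 + 0.85·0.7875) ≈ 0.2026

0.203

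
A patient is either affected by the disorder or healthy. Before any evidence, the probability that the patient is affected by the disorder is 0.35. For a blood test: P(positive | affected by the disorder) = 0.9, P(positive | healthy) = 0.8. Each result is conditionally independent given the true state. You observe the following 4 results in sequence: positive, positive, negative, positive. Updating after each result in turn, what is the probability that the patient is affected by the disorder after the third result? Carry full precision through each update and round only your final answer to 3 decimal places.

0.254

After 'positive': P(affected) = 0.9·0.3500 / (0.9·0.3500 + 0.8·0.6500) ≈ 0.3772
After 'positive': P(affected) = 0.9·0.3772 / (0.9·0.3772 + 0.8·0.6228) ≈ 0.4053
After 'negative': P(affected) = 0.1·0.4053 / (0.1·0.4053 + 0.2·0.5947) ≈ 0.2541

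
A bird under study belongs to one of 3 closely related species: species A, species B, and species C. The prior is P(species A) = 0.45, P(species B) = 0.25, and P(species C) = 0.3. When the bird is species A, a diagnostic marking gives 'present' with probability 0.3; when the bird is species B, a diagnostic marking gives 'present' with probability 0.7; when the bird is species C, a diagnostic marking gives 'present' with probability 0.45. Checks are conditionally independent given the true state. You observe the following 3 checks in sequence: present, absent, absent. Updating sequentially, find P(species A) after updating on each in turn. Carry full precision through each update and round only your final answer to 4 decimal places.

0.5390

After 'present': normaliser = 0.3·0.4500 + 0.7·0.2500 + 0.45·0.3000; P(species A) ≈ 0.3034, P(species B) ≈ 0.3933, P(species C) ≈ 0.3034
After 'absent': normaliser = 0.7·0.3034 + 0.3·0.3933 + 0.55·0.3034; P(species A) ≈ 0.4271, P(species B) ≈ 0.2373, P(species C) ≈ 0.3356
After 'absent': normaliser = 0.7·0.4271 + 0.3·0.2373 + 0.55·0.3356; P(species A) ≈ 0.5390, P(species B) ≈ 0.1283, P(species C) ≈ 0.3327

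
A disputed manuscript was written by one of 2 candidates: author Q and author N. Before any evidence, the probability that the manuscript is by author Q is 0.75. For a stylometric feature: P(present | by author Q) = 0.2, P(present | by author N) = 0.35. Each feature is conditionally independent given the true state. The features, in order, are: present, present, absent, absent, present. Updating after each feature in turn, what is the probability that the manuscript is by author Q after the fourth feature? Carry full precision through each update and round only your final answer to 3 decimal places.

0.597

After 'present': P(author Q) = 0.2·0.7500 / (0.2·0.7500 + 0.35·0.2500) ≈ 0.6316
After 'present': P(author Q) = 0.2·0.6316 / (0.2·0.6316 + 0.35·0.3684) ≈ 0.4948
After 'absent': P(author Q) = 0.8·0.4948 / (0.8·0.4948 + 0.65·0.5052) ≈ 0.5466
After 'absent': P(author Q) = 0.8·0.5466 / (0.8·0.5466 + 0.65·0.4534) ≈ 0.5974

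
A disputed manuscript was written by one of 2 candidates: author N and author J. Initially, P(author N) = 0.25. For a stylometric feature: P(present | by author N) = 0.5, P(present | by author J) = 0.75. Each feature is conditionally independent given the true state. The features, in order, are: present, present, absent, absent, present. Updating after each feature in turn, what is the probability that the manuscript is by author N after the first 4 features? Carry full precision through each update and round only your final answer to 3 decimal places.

After 'present': P(author N) = 0.5·0.2500 / (0.5·0.2500 + 0.75·0.7500) ≈ 0.1818
After 'present': P(author N) = 0.5·0.1818 / (0.5·0.1818 + 0.75·0.8182) ≈ 0.1290
After 'absent': P(author N) = 0.5·0.1290 / (0.5·0.1290 + 0.25·0.8710) ≈ 0.2286
After 'absent': P(author N) = 0.5·0.2286 / (0.5·0.2286 + 0.25·0.7714) ≈ 0.3721

0.372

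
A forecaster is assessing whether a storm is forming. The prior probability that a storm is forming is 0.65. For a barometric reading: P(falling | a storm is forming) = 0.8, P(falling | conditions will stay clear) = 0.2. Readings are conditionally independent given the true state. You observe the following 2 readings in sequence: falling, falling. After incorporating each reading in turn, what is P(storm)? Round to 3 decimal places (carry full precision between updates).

0.967

After 'falling': P(storm) = 0.8·0.6500 / (0.8·0.6500 + 0.2·0.3500) ≈ 0.8814
After 'falling': P(storm) = 0.8·0.8814 / (0.8·0.8814 + 0.2·0.1186) ≈ 0.9674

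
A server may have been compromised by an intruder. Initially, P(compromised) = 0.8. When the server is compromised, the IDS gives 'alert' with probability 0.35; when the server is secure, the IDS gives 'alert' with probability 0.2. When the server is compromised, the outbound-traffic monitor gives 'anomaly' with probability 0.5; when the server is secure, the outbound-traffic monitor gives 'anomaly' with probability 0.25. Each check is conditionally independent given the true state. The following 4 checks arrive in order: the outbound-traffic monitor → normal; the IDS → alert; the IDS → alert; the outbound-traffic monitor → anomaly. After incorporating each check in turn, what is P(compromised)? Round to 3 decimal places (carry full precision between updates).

Each posterior becomes the prior for the next update.
After the outbound-traffic monitor='normal': P(compromised) = 0.5·0.8000 / (0.5·0.8000 + 0.75·0.2000) ≈ 0.7273
After the IDS='alert': P(compromised) = 0.35·0.7273 / (0.35·0.7273 + 0.2·0.2727) ≈ 0.8235
After the IDS='alert': P(compromised) = 0.35·0.8235 / (0.35·0.8235 + 0.2·0.1765) ≈ 0.8909
After the outbound-traffic monitor='anomaly': P(compromised) = 0.5·0.8909 / (0.5·0.8909 + 0.25·0.1091) ≈ 0.9423

0.942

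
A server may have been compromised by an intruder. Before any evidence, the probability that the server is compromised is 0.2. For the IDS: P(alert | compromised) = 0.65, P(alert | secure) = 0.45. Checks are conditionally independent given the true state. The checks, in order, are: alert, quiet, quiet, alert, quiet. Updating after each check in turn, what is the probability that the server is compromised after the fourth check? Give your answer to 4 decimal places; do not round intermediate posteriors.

0.1744

After 'alert': P(compromised) = 0.65·0.2000 / (0.65·0.2000 + 0.45·0.8000) ≈ 0.2653
After 'quiet': P(compromised) = 0.35·0.2653 / (0.35·0.2653 + 0.55·0.7347) ≈ 0.1869
After 'quiet': P(compromised) = 0.35·0.1869 / (0.35·0.1869 + 0.55·0.8131) ≈ 0.1276
After 'alert': P(compromised) = 0.65·0.1276 / (0.65·0.1276 + 0.45·0.8724) ≈ 0.1744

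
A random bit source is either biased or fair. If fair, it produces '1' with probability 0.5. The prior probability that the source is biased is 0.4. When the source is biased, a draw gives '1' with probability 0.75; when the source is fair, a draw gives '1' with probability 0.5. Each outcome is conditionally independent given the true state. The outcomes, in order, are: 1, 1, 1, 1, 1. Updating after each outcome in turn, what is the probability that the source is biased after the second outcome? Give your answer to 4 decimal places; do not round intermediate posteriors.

After '1': P(biased) = 0.75·0.4000 / (0.75·0.4000 + 0.5·0.6000) ≈ 0.5000
After '1': P(biased) = 0.75·0.5000 / (0.75·0.5000 + 0.5·0.5000) ≈ 0.6000

0.6000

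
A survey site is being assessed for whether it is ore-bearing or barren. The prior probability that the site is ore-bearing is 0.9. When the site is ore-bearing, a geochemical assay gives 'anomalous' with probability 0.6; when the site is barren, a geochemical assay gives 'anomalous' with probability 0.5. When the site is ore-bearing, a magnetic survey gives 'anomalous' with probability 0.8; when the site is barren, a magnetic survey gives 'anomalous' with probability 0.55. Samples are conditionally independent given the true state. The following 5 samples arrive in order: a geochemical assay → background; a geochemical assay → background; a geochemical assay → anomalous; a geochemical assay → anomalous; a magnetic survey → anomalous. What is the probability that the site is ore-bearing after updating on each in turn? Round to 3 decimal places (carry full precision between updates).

After a geochemical assay='background': P(ore) = 0.4·0.9000 / (0.4·0.9000 + 0.5·0.1000) ≈ 0.8780
After a geochemical assay='background': P(ore) = 0.4·0.8780 / (0.4·0.8780 + 0.5·0.1220) ≈ 0.8521
After a geochemical assay='anomalous': P(ore) = 0.6·0.8521 / (0.6·0.8521 + 0.5·0.1479) ≈ 0.8736
After a geochemical assay='anomalous': P(ore) = 0.6·0.8736 / (0.6·0.8736 + 0.5·0.1264) ≈ 0.8924
After a magnetic survey='anomalous': P(ore) = 0.8·0.8924 / (0.8·0.8924 + 0.55·0.1076) ≈ 0.9235

0.923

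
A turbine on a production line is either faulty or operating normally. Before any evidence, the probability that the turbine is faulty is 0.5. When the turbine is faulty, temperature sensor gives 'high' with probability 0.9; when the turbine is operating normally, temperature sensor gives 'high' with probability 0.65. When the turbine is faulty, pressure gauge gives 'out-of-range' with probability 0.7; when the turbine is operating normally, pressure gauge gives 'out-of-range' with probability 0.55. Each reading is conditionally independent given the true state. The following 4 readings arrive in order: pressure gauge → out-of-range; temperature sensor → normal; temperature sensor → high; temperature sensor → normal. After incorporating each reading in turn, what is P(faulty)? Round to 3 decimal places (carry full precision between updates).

0.126

After pressure gauge='out-of-range': P(faulty) = 0.7·0.5000 / (0.7·0.5000 + 0.55·0.5000) ≈ 0.5600
After temperature sensor='normal': P(faulty) = 0.1·0.5600 / (0.1·0.5600 + 0.35·0.4400) ≈ 0.2667
After temperature sensor='high': P(faulty) = 0.9·0.2667 / (0.9·0.2667 + 0.65·0.7333) ≈ 0.3349
After temperature sensor='normal': P(faulty) = 0.1·0.3349 / (0.1·0.3349 + 0.35·0.6651) ≈ 0.1258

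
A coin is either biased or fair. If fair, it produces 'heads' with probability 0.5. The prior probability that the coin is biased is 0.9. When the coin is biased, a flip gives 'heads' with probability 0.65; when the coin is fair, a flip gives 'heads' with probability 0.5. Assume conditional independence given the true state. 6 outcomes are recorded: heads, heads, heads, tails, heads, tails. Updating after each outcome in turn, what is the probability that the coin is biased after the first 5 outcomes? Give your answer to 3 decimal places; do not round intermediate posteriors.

0.947

After 'heads': P(biased) = 0.65·0.9000 / (0.65·0.9000 + 0.5·0.1000) ≈ 0.9213
After 'heads': P(biased) = 0.65·0.9213 / (0.65·0.9213 + 0.5·0.0787) ≈ 0.9383
After 'heads': P(biased) = 0.65·0.9383 / (0.65·0.9383 + 0.5·0.0617) ≈ 0.9519
After 'tails': P(biased) = 0.35·0.9519 / (0.35·0.9519 + 0.5·0.0481) ≈ 0.9326
After 'heads': P(biased) = 0.65·0.9326 / (0.65·0.9326 + 0.5·0.0674) ≈ 0.9474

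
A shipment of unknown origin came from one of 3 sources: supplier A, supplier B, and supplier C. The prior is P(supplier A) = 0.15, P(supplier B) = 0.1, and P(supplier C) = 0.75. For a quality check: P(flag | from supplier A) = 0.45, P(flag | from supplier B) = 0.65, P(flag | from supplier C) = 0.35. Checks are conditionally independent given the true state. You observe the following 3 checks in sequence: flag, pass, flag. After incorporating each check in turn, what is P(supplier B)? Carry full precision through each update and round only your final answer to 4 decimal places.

0.1621

After 'flag': normaliser = 0.45·0.1500 + 0.65·0.1000 + 0.35·0.7500; P(supplier A) ≈ 0.1709, P(supplier B) ≈ 0.1646, P(supplier C) ≈ 0.6646
After 'pass': normaliser = 0.55·0.1709 + 0.35·0.1646 + 0.65·0.6646; P(supplier A) ≈ 0.1611, P(supplier B) ≈ 0.0987, P(supplier C) ≈ 0.7402
After 'flag': normaliser = 0.45·0.1611 + 0.65·0.0987 + 0.35·0.7402; P(supplier A) ≈ 0.1832, P(supplier B) ≈ 0.1621, P(supplier C) ≈ 0.6547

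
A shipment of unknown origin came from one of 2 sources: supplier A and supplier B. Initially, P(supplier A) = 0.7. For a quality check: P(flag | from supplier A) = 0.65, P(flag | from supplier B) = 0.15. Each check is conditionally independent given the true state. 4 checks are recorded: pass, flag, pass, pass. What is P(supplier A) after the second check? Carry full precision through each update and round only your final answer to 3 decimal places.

0.806

After 'pass': P(supplier A) = 0.35·0.7000 / (0.35·0.7000 + 0.85·0.3000) ≈ 0.4900
After 'flag': P(supplier A) = 0.65·0.4900 / (0.65·0.4900 + 0.15·0.5100) ≈ 0.8063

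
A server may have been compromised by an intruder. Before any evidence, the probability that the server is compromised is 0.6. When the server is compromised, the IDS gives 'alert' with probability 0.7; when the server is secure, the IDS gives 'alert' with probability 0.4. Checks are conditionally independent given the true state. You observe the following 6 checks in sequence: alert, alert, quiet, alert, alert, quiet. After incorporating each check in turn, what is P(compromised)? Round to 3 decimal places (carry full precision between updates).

0.779

After 'alert': P(compromised) = 0.7·0.6000 / (0.7·0.6000 + 0.4·0.4000) ≈ 0.7241
After 'alert': P(compromised) = 0.7·0.7241 / (0.7·0.7241 + 0.4·0.2759) ≈ 0.8212
After 'quiet': P(compromised) = 0.3·0.8212 / (0.3·0.8212 + 0.6·0.1788) ≈ 0.6967
After 'alert': P(compromised) = 0.7·0.6967 / (0.7·0.6967 + 0.4·0.3033) ≈ 0.8008
After 'alert': P(compromised) = 0.7·0.8008 / (0.7·0.8008 + 0.4·0.1992) ≈ 0.8755
After 'quiet': P(compromised) = 0.3·0.8755 / (0.3·0.8755 + 0.6·0.1245) ≈ 0.7786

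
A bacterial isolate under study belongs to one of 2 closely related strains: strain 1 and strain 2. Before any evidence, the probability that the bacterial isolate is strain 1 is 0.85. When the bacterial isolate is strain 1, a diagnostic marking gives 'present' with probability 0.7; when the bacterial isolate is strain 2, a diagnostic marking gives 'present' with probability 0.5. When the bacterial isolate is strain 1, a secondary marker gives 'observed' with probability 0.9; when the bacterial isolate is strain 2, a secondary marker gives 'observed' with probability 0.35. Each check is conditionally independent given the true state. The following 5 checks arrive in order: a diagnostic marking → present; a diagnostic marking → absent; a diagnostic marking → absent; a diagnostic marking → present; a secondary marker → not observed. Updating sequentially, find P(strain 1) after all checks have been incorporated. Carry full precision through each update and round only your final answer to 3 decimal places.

0.381

After a diagnostic marking='present': P(strain 1) = 0.7·0.8500 / (0.7·0.8500 + 0.5·0.1500) ≈ 0.8881
After a diagnostic marking='absent': P(strain 1) = 0.3·0.8881 / (0.3·0.8881 + 0.5·0.1119) ≈ 0.8264
After a diagnostic marking='absent': P(strain 1) = 0.3·0.8264 / (0.3·0.8264 + 0.5·0.1736) ≈ 0.7407
After a diagnostic marking='present': P(strain 1) = 0.7·0.7407 / (0.7·0.7407 + 0.5·0.2593) ≈ 0.7999
After a secondary marker='not observed': P(strain 1) = 0.1·0.7999 / (0.1·0.7999 + 0.65·0.2001) ≈ 0.3809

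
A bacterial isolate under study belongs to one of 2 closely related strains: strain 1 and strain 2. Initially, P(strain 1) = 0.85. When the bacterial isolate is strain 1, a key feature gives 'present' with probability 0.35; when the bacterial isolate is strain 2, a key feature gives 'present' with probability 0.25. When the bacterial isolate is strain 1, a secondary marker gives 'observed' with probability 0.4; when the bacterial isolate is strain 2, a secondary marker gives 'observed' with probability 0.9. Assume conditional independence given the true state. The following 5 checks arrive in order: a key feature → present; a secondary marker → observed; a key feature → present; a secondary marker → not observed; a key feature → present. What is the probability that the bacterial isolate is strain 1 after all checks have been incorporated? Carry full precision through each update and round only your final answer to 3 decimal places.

0.976

Apply Bayes' rule sequentially, carrying P(strain 1) forward.
After a key feature='present': P(strain 1) = 0.35·0.8500 / (0.35·0.8500 + 0.25·0.1500) ≈ 0.8881
After a secondary marker='observed': P(strain 1) = 0.4·0.8881 / (0.4·0.8881 + 0.9·0.1119) ≈ 0.7791
After a key feature='present': P(strain 1) = 0.35·0.7791 / (0.35·0.7791 + 0.25·0.2209) ≈ 0.8315
After a secondary marker='not observed': P(strain 1) = 0.6·0.8315 / (0.6·0.8315 + 0.1·0.1685) ≈ 0.9673
After a key feature='present': P(strain 1) = 0.35·0.9673 / (0.35·0.9673 + 0.25·0.0327) ≈ 0.9765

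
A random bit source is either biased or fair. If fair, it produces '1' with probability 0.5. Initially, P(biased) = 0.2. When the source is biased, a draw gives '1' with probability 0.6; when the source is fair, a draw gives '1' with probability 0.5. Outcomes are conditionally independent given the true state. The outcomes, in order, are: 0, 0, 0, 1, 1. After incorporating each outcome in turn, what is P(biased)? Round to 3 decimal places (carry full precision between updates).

After '0': P(biased) = 0.4·0.2000 / (0.4·0.2000 + 0.5·0.8000) ≈ 0.1667
After '0': P(biased) = 0.4·0.1667 / (0.4·0.1667 + 0.5·0.8333) ≈ 0.1379
After '0': P(biased) = 0.4·0.1379 / (0.4·0.1379 + 0.5·0.8621) ≈ 0.1135
After '1': P(biased) = 0.6·0.1135 / (0.6·0.1135 + 0.5·0.8865) ≈ 0.1331
After '1': P(biased) = 0.6·0.1331 / (0.6·0.1331 + 0.5·0.8669) ≈ 0.1556

0.156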